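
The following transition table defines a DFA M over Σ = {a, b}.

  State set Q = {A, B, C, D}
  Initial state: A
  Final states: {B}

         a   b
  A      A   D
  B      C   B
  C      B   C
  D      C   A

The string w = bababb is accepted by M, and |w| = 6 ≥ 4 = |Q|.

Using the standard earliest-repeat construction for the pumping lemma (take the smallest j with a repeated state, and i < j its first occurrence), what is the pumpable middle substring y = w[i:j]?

State sequence: A -b-> D -a-> C -b-> C -a-> B -b-> B -b-> B
First repeat at step 3: C was already visited.

So i = 2, j = 3, giving x = w[0:2] = ba, y = w[2:3] = b, z = w[3:6] = abb.
Check: |xy| = 3 ≤ 4 and |y| = 1 ≥ 1. Reading y takes M from C back to C, so every xyⁱz is accepted.
Pumping length from the standard proof: p = 4 (the number of states). The repeated state found above gives |xy| = j ≤ 4 and |y| = j − i ≥ 1.

b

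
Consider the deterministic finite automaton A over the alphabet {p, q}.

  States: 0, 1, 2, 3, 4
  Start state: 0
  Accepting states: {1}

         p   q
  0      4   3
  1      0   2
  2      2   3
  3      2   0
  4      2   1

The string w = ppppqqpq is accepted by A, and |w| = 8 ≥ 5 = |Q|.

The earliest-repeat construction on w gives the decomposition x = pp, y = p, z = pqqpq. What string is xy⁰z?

pppqqpq

xy⁰z = xz = pp·pqqpq = pppqqpq.
Reading y = p takes A from 2 back to 2, so after x the machine is still in 2, and z then leads to the accepting state 1. Hence pppqqpq ∈ L(A).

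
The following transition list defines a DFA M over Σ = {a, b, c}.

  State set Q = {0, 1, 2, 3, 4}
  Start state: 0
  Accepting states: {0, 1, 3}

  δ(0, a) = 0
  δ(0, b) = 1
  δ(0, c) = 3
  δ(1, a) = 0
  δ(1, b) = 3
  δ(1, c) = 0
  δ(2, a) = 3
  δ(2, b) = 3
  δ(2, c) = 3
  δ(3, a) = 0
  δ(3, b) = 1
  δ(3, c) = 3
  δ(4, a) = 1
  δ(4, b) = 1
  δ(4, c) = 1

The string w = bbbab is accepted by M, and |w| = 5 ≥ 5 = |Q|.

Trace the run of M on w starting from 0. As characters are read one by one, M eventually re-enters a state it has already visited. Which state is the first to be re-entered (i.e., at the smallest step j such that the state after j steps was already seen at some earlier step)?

1

Run of M on w = b b b a b:
  step 0: 0  (start)
  step 1: 1  (read b: 0→1)
  step 2: 3  (read b: 1→3)
  step 3: 1  (read b: 3→1)   ← first repeat (1 seen earlier)
  step 4: 0  (read a: 1→0)
  step 5: 1  (read b: 0→1)

The earliest repeat is at step j = 3: M is in 1, which it already visited at step i = 1.
With |Q| = 5, pigeonhole forces a state repeat no later than step 5; the substring read between the first and second visits to that state can be pumped.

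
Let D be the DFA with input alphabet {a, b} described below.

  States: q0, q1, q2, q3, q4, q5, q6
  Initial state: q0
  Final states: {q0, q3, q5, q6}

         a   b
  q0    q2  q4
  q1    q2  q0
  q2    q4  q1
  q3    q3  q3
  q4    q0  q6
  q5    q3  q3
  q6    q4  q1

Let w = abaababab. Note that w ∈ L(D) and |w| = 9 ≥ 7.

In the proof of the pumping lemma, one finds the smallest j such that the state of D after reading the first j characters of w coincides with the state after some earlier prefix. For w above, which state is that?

q2

State sequence: q0 -a-> q2 -b-> q1 -a-> q2 -a-> q4 -b-> q6 -a-> q4 -b-> q6 -a-> q4 -b-> q6
First repeat at step 3: q2 was already visited.

The earliest repeat is at step j = 3: D is in q2, which it already visited at step i = 1.
With |Q| = 7, pigeonhole forces a state repeat no later than step 7; the substring read between the first and second visits to that state can be pumped.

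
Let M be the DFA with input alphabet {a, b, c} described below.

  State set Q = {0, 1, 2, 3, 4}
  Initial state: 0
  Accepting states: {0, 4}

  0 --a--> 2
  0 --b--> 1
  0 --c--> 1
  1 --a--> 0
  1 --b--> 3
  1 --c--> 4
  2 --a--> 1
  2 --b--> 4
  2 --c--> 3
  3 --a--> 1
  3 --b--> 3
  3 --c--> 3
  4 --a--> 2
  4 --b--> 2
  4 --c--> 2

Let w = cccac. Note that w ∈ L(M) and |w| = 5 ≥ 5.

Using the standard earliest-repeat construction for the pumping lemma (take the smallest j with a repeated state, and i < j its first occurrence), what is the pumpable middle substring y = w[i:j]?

State sequence: 0 -c-> 1 -c-> 4 -c-> 2 -a-> 1 -c-> 4
First repeat at step 4: 1 was already visited.

So i = 1, j = 4, giving x = w[0:1] = c, y = w[1:4] = cca, z = w[4:5] = c.
Check: |xy| = 4 ≤ 5 and |y| = 3 ≥ 1. Reading y takes M from 1 back to 1, so every xyⁱz is accepted.

cca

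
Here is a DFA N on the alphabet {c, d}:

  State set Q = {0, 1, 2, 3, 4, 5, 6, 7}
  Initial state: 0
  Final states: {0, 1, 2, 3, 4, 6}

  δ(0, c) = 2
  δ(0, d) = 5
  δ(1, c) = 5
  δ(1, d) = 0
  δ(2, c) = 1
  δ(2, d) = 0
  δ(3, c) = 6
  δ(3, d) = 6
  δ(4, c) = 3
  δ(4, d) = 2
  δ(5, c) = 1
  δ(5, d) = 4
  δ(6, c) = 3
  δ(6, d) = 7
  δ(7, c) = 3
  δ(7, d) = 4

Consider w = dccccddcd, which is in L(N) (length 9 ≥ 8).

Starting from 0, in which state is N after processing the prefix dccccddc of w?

Run of N on the first 8 characters of w = d c c c c d d c:
  step 0: 0  (start)
  step 1: 5  (read d: 0→5)
  step 2: 1  (read c: 5→1)
  step 3: 5  (read c: 1→5)
  step 4: 1  (read c: 5→1)
  step 5: 5  (read c: 1→5)
  step 6: 4  (read d: 5→4)
  step 7: 2  (read d: 4→2)
  step 8: 1  (read c: 2→1)

After reading 8 characters, N is in state 1.

1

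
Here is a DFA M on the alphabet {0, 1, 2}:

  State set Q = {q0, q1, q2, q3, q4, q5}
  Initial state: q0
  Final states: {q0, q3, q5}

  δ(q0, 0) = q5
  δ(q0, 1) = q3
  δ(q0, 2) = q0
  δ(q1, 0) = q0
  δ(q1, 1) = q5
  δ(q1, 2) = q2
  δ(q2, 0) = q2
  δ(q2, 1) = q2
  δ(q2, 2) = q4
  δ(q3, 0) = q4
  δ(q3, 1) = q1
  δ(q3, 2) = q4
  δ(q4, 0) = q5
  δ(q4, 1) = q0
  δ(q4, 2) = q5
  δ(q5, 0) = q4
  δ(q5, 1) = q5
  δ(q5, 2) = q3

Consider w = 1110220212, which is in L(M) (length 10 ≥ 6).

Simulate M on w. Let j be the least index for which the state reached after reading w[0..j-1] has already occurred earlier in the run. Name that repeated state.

State sequence: q0 -1-> q3 -1-> q1 -1-> q5 -0-> q4 -2-> q5 -2-> q3 -0-> q4 -2-> q5 -1-> q5 -2-> q3
First repeat at step 5: q5 was already visited.

The earliest repeat is at step j = 5: M is in q5, which it already visited at step i = 3.
Since M has 6 states, any run of length ≥ 6 visits 6+1 states, so by pigeonhole some state repeats within the first 6 steps — that repeat gives the pumpable loop.

q5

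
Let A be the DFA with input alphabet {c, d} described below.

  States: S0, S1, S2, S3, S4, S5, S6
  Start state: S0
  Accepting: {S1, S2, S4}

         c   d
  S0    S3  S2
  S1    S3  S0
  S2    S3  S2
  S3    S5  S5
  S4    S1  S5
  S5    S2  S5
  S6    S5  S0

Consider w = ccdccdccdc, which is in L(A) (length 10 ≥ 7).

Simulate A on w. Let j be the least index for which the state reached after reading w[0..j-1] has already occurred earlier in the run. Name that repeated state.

S5

Run of A on w = c c d c c d c c d c:
  step 0: S0  (start)
  step 1: S3  (read c: S0→S3)
  step 2: S5  (read c: S3→S5)
  step 3: S5  (read d: S5→S5)   ← first repeat (S5 seen earlier)
  step 4: S2  (read c: S5→S2)
  step 5: S3  (read c: S2→S3)
  step 6: S5  (read d: S3→S5)
  step 7: S2  (read c: S5→S2)
  step 8: S3  (read c: S2→S3)
  step 9: S5  (read d: S3→S5)
  step 10: S2  (read c: S5→S2)

The earliest repeat is at step j = 3: A is in S5, which it already visited at step i = 2.
Since A has 7 states, any run of length ≥ 7 visits 7+1 states, so by pigeonhole some state repeats within the first 7 steps — that repeat gives the pumpable loop.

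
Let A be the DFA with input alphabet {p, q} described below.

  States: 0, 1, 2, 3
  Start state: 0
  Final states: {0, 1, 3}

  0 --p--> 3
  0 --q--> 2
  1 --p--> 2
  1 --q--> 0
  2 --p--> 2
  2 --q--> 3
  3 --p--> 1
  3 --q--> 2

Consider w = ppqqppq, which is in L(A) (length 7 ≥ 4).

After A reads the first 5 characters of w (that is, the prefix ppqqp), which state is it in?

2

Run of A on the first 5 characters of w = p p q q p:
  step 0: 0  (start)
  step 1: 3  (read p: 0→3)
  step 2: 1  (read p: 3→1)
  step 3: 0  (read q: 1→0)
  step 4: 2  (read q: 0→2)
  step 5: 2  (read p: 2→2)

After reading 5 characters, A is in state 2.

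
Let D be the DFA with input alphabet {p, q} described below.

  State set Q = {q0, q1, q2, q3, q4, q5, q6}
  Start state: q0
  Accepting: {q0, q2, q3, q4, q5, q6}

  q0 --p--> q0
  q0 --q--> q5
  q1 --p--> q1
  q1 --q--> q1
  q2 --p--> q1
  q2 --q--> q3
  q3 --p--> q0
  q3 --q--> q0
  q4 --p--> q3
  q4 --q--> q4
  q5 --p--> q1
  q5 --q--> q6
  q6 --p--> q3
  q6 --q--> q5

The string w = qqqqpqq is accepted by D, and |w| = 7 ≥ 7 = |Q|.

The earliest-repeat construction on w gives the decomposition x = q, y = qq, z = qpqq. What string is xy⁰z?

qqpqq

xy⁰z = xz = q·qpqq = qqpqq.
Reading y = qq takes D from q5 back to q5, so after x the machine is still in q5, and z then leads to the accepting state q5. Hence qqpqq ∈ L(D).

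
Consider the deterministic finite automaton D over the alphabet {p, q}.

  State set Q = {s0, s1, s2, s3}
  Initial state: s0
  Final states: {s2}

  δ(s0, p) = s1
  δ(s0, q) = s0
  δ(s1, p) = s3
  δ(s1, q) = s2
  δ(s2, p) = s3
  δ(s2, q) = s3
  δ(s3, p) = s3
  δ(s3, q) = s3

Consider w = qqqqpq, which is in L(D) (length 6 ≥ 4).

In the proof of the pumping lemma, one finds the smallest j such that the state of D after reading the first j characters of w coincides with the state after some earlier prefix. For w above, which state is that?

State sequence: s0 -q-> s0 -q-> s0 -q-> s0 -q-> s0 -p-> s1 -q-> s2
First repeat at step 1: s0 was already visited.

The earliest repeat is at step j = 1: D is in s0, which it already visited at step i = 0.
The DFA has 4 states, so the proof of the pumping lemma guarantees a repeated state among the first 4+1 visited; the segment between the two visits is the pumpable y.

s0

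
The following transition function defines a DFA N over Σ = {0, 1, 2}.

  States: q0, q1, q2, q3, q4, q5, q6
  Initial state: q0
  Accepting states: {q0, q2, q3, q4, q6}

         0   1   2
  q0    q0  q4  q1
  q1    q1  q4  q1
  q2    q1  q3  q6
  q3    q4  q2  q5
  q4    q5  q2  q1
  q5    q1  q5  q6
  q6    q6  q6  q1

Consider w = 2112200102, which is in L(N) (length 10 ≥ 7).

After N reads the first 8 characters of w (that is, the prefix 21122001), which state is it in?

Run of N on the first 8 characters of w = 2 1 1 2 2 0 0 1:
  step 0: q0  (start)
  step 1: q1  (read 2: q0→q1)
  step 2: q4  (read 1: q1→q4)
  step 3: q2  (read 1: q4→q2)
  step 4: q6  (read 2: q2→q6)
  step 5: q1  (read 2: q6→q1)
  step 6: q1  (read 0: q1→q1)
  step 7: q1  (read 0: q1→q1)
  step 8: q4  (read 1: q1→q4)

After reading 8 characters, N is in state q4.

q4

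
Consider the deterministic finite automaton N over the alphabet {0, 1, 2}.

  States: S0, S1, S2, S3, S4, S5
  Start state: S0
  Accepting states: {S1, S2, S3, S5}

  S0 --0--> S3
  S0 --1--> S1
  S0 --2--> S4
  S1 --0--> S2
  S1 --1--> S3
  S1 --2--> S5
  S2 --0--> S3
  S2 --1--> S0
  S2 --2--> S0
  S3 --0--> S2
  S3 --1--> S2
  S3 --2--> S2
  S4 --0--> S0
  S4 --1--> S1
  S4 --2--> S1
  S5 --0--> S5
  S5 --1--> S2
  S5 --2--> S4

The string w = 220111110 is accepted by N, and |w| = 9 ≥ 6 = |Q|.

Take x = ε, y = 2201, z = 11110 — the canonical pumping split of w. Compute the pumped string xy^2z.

xy^2z = ε·2201·2201·11110 = 2201220111110.
Reading y = 2201 takes N from S0 back to S0, so after x·y·y the machine is still in S0, and z then leads to the accepting state S3. Hence 2201220111110 ∈ L(N).

2201220111110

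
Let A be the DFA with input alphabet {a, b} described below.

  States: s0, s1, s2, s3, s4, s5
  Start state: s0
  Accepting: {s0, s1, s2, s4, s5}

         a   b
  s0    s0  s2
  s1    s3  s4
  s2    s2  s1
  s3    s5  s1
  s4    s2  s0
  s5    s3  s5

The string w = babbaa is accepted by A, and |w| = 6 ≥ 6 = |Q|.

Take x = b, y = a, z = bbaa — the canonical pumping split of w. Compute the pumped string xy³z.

xy^3z = b·a·a·a·bbaa = baaabbaa.
Reading y = a takes A from s2 back to s2, so after x·y·y·y the machine is still in s2, and z then leads to the accepting state s2. Hence baaabbaa ∈ L(A).

baaabbaa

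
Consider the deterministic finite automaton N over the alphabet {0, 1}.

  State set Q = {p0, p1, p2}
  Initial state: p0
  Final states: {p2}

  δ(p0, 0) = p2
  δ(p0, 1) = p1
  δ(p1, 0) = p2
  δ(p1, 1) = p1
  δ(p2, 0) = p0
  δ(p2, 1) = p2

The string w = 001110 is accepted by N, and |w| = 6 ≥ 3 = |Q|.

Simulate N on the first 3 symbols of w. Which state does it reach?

p1

Run of N on the first 3 characters of w = 0 0 1:
  step 0: p0  (start)
  step 1: p2  (read 0: p0→p2)
  step 2: p0  (read 0: p2→p0)
  step 3: p1  (read 1: p0→p1)

After reading 3 characters, N is in state p1.
(This kind of state-tracing is the core of the pumping-lemma construction: with 3 states, pigeonhole forces a repeat within the first 3 steps.)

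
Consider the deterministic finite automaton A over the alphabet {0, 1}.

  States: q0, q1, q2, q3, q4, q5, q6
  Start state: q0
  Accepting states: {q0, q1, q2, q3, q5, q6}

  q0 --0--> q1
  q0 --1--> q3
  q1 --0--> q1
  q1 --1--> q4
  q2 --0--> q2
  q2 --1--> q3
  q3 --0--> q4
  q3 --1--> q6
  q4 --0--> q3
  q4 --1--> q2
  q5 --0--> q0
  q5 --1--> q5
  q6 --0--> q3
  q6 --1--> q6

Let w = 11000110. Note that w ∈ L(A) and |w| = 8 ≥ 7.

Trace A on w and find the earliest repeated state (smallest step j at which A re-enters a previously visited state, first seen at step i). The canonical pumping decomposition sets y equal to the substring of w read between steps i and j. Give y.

State sequence: q0 -1-> q3 -1-> q6 -0-> q3 -0-> q4 -0-> q3 -1-> q6 -1-> q6 -0-> q3
First repeat at step 3: q3 was already visited.

So i = 1, j = 3, giving x = w[0:1] = 1, y = w[1:3] = 10, z = w[3:8] = 00110.
Check: |xy| = 3 ≤ 7 and |y| = 2 ≥ 1. Reading y takes A from q3 back to q3, so every xyⁱz is accepted.

10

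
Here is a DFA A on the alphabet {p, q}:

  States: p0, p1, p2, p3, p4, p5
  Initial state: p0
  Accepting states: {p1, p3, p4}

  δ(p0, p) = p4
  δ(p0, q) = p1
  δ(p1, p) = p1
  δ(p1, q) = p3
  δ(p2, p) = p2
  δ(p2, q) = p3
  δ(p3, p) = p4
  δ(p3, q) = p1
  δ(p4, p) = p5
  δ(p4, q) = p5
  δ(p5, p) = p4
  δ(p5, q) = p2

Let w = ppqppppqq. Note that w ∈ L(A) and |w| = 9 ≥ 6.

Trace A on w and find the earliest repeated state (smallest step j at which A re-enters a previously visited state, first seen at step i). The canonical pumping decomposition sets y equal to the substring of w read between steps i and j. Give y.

State sequence: p0 -p-> p4 -p-> p5 -q-> p2 -p-> p2 -p-> p2 -p-> p2 -p-> p2 -q-> p3 -q-> p1
First repeat at step 4: p2 was already visited.

So i = 3, j = 4, giving x = w[0:3] = ppq, y = w[3:4] = p, z = w[4:9] = pppqq.
Check: |xy| = 4 ≤ 6 and |y| = 1 ≥ 1. Reading y takes A from p2 back to p2, so every xyⁱz is accepted.

p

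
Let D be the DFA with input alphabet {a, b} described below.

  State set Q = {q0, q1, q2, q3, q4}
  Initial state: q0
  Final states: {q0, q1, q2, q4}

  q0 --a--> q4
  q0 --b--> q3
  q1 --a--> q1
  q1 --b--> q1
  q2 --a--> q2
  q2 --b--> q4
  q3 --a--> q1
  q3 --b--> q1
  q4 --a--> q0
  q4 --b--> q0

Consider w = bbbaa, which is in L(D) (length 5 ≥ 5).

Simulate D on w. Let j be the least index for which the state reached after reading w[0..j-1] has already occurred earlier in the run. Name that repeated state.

State sequence: q0 -b-> q3 -b-> q1 -b-> q1 -a-> q1 -a-> q1
First repeat at step 3: q1 was already visited.

The earliest repeat is at step j = 3: D is in q1, which it already visited at step i = 2.
The DFA has 5 states, so the proof of the pumping lemma guarantees a repeated state among the first 5+1 visited; the segment between the two visits is the pumpable y.

q1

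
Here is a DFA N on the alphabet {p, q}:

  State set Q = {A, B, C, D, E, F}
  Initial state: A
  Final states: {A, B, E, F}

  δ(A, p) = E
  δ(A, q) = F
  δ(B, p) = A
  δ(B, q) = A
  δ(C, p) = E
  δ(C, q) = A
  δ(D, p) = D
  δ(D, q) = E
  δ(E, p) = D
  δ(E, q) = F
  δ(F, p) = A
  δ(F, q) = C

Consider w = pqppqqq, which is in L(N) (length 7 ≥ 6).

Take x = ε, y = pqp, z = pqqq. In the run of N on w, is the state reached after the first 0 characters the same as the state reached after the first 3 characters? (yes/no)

State sequence: A -p-> E -q-> F -p-> A

After x (step 0): A. After xy (step 3): A.
They match, so y = pqp drives N around a cycle from A back to itself; pumping y any number of times keeps N in A before reading z, and xyⁱz ∈ L(N) for every i ≥ 0.

yes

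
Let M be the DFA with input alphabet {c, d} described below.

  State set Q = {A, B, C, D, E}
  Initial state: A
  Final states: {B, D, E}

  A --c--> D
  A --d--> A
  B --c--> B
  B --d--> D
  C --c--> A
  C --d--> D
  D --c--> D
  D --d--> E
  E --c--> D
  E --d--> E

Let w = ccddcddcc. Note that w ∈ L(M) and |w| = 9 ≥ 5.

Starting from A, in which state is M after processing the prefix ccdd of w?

E

State sequence: A -c-> D -c-> D -d-> E -d-> E

After reading 4 characters, M is in state E.
(This kind of state-tracing is the core of the pumping-lemma construction: with 5 states, pigeonhole forces a repeat within the first 5 steps.)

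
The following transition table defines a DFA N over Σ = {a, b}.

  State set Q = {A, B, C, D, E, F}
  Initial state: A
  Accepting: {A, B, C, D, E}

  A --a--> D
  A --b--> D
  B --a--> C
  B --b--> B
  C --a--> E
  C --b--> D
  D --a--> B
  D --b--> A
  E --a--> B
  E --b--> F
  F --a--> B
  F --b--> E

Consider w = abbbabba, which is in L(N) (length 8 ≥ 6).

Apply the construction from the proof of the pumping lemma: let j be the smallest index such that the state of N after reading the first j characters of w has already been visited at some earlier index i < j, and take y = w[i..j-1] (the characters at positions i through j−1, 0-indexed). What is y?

ab

Run of N on w = a b b b a b b a:
  step 0: A  (start)
  step 1: D  (read a: A→D)
  step 2: A  (read b: D→A)   ← first repeat (A seen earlier)
  step 3: D  (read b: A→D)
  step 4: A  (read b: D→A)
  step 5: D  (read a: A→D)
  step 6: A  (read b: D→A)
  step 7: D  (read b: A→D)
  step 8: B  (read a: D→B)

So i = 0, j = 2, giving x = w[0:0] = ε, y = w[0:2] = ab, z = w[2:8] = bbabba.
Check: |xy| = 2 ≤ 6 and |y| = 2 ≥ 1. Reading y takes N from A back to A, so every xyⁱz is accepted.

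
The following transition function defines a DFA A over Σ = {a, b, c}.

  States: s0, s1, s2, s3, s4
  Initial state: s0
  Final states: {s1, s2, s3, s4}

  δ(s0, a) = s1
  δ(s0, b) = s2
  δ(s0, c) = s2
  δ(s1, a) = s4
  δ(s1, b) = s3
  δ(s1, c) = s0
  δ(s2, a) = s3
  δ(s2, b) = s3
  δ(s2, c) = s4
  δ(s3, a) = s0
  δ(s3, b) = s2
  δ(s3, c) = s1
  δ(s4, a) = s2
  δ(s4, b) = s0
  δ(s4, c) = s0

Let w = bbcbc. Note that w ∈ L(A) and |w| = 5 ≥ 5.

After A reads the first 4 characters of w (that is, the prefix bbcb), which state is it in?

s3

Run of A on the first 4 characters of w = b b c b:
  step 0: s0  (start)
  step 1: s2  (read b: s0→s2)
  step 2: s3  (read b: s2→s3)
  step 3: s1  (read c: s3→s1)
  step 4: s3  (read b: s1→s3)

After reading 4 characters, A is in state s3.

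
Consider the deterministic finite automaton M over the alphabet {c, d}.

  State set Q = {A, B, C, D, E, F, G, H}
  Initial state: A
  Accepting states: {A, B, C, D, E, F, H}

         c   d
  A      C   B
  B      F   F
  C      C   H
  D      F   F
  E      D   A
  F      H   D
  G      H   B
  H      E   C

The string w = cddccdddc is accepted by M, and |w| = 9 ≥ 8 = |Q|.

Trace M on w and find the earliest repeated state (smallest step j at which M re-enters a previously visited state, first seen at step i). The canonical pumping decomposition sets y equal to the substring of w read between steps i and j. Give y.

State sequence: A -c-> C -d-> H -d-> C -c-> C -c-> C -d-> H -d-> C -d-> H -c-> E
First repeat at step 3: C was already visited.

So i = 1, j = 3, giving x = w[0:1] = c, y = w[1:3] = dd, z = w[3:9] = ccdddc.
Check: |xy| = 3 ≤ 8 and |y| = 2 ≥ 1. Reading y takes M from C back to C, so every xyⁱz is accepted.
Since M has 8 states, any run of length ≥ 8 visits 8+1 states, so by pigeonhole some state repeats within the first 8 steps — that repeat gives the pumpable loop.

dd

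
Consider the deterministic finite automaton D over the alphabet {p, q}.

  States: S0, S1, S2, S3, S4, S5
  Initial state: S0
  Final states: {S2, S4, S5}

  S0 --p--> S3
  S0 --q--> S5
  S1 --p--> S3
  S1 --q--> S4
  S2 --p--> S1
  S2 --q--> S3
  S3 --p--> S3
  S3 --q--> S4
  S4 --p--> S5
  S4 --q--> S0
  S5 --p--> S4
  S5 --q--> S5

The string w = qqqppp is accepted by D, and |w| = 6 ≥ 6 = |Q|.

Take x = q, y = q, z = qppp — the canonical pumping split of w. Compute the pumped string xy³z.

xy^3z = q·q·q·q·qppp = qqqqqppp.
Reading y = q takes D from S5 back to S5, so after x·y·y·y the machine is still in S5, and z then leads to the accepting state S4. Hence qqqqqppp ∈ L(D).

qqqqqppp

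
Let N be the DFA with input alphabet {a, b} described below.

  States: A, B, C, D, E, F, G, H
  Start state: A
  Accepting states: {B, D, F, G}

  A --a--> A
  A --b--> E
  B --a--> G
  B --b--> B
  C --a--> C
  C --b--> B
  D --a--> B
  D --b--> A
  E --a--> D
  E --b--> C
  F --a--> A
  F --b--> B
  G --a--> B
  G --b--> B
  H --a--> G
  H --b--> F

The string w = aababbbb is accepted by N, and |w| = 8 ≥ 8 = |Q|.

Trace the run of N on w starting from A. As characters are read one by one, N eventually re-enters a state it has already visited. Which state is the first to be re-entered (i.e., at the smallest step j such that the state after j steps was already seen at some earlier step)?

A

Run of N on w = a a b a b b b b:
  step 0: A  (start)
  step 1: A  (read a: A→A)   ← first repeat (A seen earlier)
  step 2: A  (read a: A→A)
  step 3: E  (read b: A→E)
  step 4: D  (read a: E→D)
  step 5: A  (read b: D→A)
  step 6: E  (read b: A→E)
  step 7: C  (read b: E→C)
  step 8: B  (read b: C→B)

The earliest repeat is at step j = 1: N is in A, which it already visited at step i = 0.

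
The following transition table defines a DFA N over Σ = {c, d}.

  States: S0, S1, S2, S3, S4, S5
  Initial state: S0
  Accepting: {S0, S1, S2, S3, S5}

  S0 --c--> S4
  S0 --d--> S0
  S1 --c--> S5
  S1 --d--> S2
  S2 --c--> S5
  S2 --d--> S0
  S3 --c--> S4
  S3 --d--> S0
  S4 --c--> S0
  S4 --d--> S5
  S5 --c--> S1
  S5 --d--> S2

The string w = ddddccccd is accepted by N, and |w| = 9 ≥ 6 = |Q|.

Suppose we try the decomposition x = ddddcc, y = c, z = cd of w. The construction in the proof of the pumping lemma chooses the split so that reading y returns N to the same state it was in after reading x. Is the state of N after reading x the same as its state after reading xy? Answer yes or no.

State sequence: S0 -d-> S0 -d-> S0 -d-> S0 -d-> S0 -c-> S4 -c-> S0 -c-> S4

After x (step 6): S0. After xy (step 7): S4.
They differ (S0 ≠ S4), so y is not a cycle from the state after x; this split is not the one the pumping-lemma construction produces, and pumping y need not keep the string in L(N).

no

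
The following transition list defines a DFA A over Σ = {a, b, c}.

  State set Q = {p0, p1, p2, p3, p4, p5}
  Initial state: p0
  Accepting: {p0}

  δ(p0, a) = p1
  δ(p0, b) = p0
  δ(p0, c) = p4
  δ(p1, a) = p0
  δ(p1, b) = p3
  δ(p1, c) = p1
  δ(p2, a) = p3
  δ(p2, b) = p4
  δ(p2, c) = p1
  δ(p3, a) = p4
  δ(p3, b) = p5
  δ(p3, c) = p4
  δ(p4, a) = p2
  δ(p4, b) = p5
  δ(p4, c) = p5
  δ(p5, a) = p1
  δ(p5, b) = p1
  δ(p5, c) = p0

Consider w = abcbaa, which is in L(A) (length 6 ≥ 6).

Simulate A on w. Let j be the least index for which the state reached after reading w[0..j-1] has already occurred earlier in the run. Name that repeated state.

p1

Run of A on w = a b c b a a:
  step 0: p0  (start)
  step 1: p1  (read a: p0→p1)
  step 2: p3  (read b: p1→p3)
  step 3: p4  (read c: p3→p4)
  step 4: p5  (read b: p4→p5)
  step 5: p1  (read a: p5→p1)   ← first repeat (p1 seen earlier)
  step 6: p0  (read a: p1→p0)

The earliest repeat is at step j = 5: A is in p1, which it already visited at step i = 1.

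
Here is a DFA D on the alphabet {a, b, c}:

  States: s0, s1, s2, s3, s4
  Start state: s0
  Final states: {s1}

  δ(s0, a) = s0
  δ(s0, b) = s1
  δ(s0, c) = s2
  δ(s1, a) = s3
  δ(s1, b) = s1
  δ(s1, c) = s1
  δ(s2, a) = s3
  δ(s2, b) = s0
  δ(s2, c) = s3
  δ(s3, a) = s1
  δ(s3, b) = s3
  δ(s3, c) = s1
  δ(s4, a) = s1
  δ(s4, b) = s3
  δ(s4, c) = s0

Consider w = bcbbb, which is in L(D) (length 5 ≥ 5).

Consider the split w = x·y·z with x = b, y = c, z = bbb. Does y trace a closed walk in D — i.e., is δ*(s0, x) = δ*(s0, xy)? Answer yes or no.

State sequence: s0 -b-> s1 -c-> s1

After x (step 1): s1. After xy (step 2): s1.
They match, so y = c drives D around a cycle from s1 back to itself; pumping y any number of times keeps D in s1 before reading z, and xyⁱz ∈ L(D) for every i ≥ 0.

yes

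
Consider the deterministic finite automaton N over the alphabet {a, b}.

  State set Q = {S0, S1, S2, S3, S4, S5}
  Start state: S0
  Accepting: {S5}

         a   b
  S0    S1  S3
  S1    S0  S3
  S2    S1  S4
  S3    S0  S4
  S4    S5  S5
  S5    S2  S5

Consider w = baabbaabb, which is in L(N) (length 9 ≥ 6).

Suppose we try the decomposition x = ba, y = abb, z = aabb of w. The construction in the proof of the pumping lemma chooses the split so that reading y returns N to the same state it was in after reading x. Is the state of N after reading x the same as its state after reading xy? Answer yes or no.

no

Run of N on the first 5 characters of w = b a a b b:
  step 0: S0  (start)
  step 1: S3  (read b: S0→S3)
  step 2: S0  (read a: S3→S0)
  step 3: S1  (read a: S0→S1)
  step 4: S3  (read b: S1→S3)
  step 5: S4  (read b: S3→S4)

After x (step 2): S0. After xy (step 5): S4.
They differ (S0 ≠ S4), so y is not a cycle from the state after x; this split is not the one the pumping-lemma construction produces, and pumping y need not keep the string in L(N).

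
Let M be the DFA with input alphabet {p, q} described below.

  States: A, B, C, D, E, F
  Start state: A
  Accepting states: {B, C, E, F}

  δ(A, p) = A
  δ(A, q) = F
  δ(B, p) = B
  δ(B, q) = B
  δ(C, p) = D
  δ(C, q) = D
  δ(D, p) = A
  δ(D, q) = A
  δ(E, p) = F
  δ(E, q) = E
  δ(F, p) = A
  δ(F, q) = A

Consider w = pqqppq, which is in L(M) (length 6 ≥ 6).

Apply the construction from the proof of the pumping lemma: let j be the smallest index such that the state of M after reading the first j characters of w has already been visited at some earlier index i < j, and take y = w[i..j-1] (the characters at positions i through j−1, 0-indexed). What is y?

State sequence: A -p-> A -q-> F -q-> A -p-> A -p-> A -q-> F
First repeat at step 1: A was already visited.

So i = 0, j = 1, giving x = w[0:0] = ε, y = w[0:1] = p, z = w[1:6] = qqppq.
Check: |xy| = 1 ≤ 6 and |y| = 1 ≥ 1. Reading y takes M from A back to A, so every xyⁱz is accepted.

p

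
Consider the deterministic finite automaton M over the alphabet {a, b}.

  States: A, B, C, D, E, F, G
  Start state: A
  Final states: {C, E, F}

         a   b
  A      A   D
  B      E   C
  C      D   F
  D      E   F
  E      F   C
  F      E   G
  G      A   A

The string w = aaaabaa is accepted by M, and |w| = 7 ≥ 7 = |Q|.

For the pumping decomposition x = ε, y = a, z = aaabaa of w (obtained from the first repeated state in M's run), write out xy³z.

aaaaaabaa

xy^3z = ε·a·a·a·aaabaa = aaaaaabaa.
Reading y = a takes M from A back to A, so after x·y·y·y the machine is still in A, and z then leads to the accepting state F. Hence aaaaaabaa ∈ L(M).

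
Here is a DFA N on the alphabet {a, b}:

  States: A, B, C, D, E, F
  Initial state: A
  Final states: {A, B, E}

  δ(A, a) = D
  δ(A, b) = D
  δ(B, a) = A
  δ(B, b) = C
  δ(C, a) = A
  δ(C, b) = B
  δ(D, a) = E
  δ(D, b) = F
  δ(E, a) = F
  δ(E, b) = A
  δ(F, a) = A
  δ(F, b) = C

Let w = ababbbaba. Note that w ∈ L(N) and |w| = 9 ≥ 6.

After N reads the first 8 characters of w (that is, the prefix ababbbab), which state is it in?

D

State sequence: A -a-> D -b-> F -a-> A -b-> D -b-> F -b-> C -a-> A -b-> D

After reading 8 characters, N is in state D.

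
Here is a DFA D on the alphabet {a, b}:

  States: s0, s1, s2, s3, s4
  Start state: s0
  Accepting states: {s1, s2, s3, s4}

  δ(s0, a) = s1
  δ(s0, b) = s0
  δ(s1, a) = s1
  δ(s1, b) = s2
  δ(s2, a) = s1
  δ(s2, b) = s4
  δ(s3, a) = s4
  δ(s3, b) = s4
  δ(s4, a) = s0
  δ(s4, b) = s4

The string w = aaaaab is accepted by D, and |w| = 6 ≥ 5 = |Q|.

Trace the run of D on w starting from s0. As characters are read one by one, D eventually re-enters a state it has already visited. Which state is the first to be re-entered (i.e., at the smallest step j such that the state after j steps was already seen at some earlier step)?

s1

State sequence: s0 -a-> s1 -a-> s1 -a-> s1 -a-> s1 -a-> s1 -b-> s2
First repeat at step 2: s1 was already visited.

The earliest repeat is at step j = 2: D is in s1, which it already visited at step i = 1.
The DFA has 5 states, so the proof of the pumping lemma guarantees a repeated state among the first 5+1 visited; the segment between the two visits is the pumpable y.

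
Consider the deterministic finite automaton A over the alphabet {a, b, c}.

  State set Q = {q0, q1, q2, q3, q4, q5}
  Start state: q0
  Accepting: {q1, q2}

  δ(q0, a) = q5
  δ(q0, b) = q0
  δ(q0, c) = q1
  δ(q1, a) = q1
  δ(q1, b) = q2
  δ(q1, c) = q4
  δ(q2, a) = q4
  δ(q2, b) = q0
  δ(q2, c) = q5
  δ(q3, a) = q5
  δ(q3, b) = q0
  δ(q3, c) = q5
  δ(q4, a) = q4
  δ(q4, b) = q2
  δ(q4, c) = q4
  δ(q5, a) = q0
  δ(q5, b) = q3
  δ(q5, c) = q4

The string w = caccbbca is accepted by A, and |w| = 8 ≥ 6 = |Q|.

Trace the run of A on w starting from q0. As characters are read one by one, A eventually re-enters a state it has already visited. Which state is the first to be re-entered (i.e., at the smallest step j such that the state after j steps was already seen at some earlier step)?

State sequence: q0 -c-> q1 -a-> q1 -c-> q4 -c-> q4 -b-> q2 -b-> q0 -c-> q1 -a-> q1
First repeat at step 2: q1 was already visited.

The earliest repeat is at step j = 2: A is in q1, which it already visited at step i = 1.

q1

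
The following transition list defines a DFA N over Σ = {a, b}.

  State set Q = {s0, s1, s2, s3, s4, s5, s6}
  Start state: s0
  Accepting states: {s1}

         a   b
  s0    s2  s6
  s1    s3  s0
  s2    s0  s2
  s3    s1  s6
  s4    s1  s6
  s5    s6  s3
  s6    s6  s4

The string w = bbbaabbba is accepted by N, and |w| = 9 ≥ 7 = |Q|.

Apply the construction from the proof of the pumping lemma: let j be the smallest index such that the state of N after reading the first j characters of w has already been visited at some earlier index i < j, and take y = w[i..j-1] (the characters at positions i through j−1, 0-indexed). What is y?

bb

Run of N on w = b b b a a b b b a:
  step 0: s0  (start)
  step 1: s6  (read b: s0→s6)
  step 2: s4  (read b: s6→s4)
  step 3: s6  (read b: s4→s6)   ← first repeat (s6 seen earlier)
  step 4: s6  (read a: s6→s6)
  step 5: s6  (read a: s6→s6)
  step 6: s4  (read b: s6→s4)
  step 7: s6  (read b: s4→s6)
  step 8: s4  (read b: s6→s4)
  step 9: s1  (read a: s4→s1)

So i = 1, j = 3, giving x = w[0:1] = b, y = w[1:3] = bb, z = w[3:9] = aabbba.
Check: |xy| = 3 ≤ 7 and |y| = 2 ≥ 1. Reading y takes N from s6 back to s6, so every xyⁱz is accepted.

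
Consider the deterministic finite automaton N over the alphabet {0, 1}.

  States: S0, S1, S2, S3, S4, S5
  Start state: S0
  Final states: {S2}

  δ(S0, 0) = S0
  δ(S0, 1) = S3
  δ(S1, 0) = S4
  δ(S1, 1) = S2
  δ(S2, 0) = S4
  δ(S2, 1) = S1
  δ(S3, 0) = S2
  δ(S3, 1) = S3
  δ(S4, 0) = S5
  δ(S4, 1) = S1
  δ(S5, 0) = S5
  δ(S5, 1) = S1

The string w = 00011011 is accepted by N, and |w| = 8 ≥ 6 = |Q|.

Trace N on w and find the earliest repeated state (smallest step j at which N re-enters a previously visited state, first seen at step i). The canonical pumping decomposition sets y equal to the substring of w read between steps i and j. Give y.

0

State sequence: S0 -0-> S0 -0-> S0 -0-> S0 -1-> S3 -1-> S3 -0-> S2 -1-> S1 -1-> S2
First repeat at step 1: S0 was already visited.

So i = 0, j = 1, giving x = w[0:0] = ε, y = w[0:1] = 0, z = w[1:8] = 0011011.
Check: |xy| = 1 ≤ 6 and |y| = 1 ≥ 1. Reading y takes N from S0 back to S0, so every xyⁱz is accepted.
With |Q| = 6, pigeonhole forces a state repeat no later than step 6; the substring read between the first and second visits to that state can be pumped.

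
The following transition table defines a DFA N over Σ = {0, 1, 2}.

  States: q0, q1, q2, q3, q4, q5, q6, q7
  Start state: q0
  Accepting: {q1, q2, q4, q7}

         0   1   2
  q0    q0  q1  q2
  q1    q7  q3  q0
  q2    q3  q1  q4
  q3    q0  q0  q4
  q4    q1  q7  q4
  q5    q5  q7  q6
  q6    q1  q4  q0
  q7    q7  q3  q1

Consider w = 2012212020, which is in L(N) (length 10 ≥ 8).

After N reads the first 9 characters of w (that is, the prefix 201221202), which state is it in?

State sequence: q0 -2-> q2 -0-> q3 -1-> q0 -2-> q2 -2-> q4 -1-> q7 -2-> q1 -0-> q7 -2-> q1

After reading 9 characters, N is in state q1.

q1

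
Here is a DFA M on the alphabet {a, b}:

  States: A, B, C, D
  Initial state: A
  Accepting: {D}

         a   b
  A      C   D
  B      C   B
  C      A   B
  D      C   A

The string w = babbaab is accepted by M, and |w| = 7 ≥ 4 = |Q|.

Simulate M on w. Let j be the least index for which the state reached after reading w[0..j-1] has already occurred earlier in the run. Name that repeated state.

B

State sequence: A -b-> D -a-> C -b-> B -b-> B -a-> C -a-> A -b-> D
First repeat at step 4: B was already visited.

The earliest repeat is at step j = 4: M is in B, which it already visited at step i = 3.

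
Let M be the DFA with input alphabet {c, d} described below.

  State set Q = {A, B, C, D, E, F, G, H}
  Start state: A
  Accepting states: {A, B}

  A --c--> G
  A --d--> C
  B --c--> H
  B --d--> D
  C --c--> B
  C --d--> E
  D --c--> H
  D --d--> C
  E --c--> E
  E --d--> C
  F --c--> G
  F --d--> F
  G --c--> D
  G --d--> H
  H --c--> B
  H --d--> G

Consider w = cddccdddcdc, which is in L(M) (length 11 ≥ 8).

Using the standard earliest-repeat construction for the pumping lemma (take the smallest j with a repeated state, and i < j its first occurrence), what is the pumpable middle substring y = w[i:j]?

dd

State sequence: A -c-> G -d-> H -d-> G -c-> D -c-> H -d-> G -d-> H -d-> G -c-> D -d-> C -c-> B
First repeat at step 3: G was already visited.

So i = 1, j = 3, giving x = w[0:1] = c, y = w[1:3] = dd, z = w[3:11] = ccdddcdc.
Check: |xy| = 3 ≤ 8 and |y| = 2 ≥ 1. Reading y takes M from G back to G, so every xyⁱz is accepted.
Since M has 8 states, any run of length ≥ 8 visits 8+1 states, so by pigeonhole some state repeats within the first 8 steps — that repeat gives the pumpable loop.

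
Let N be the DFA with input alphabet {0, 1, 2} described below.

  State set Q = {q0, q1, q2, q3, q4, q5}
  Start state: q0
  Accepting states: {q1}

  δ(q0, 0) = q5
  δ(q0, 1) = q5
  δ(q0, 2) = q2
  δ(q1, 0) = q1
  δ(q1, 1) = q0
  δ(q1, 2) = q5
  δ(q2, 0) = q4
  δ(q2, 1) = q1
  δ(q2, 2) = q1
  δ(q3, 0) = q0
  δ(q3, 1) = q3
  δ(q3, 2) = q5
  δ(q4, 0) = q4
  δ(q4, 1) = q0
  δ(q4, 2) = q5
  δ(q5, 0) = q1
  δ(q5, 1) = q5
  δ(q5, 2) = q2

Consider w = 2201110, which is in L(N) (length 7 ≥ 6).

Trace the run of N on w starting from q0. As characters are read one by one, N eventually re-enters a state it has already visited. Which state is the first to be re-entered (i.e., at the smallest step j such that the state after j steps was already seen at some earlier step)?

q1

Run of N on w = 2 2 0 1 1 1 0:
  step 0: q0  (start)
  step 1: q2  (read 2: q0→q2)
  step 2: q1  (read 2: q2→q1)
  step 3: q1  (read 0: q1→q1)   ← first repeat (q1 seen earlier)
  step 4: q0  (read 1: q1→q0)
  step 5: q5  (read 1: q0→q5)
  step 6: q5  (read 1: q5→q5)
  step 7: q1  (read 0: q5→q1)

The earliest repeat is at step j = 3: N is in q1, which it already visited at step i = 2.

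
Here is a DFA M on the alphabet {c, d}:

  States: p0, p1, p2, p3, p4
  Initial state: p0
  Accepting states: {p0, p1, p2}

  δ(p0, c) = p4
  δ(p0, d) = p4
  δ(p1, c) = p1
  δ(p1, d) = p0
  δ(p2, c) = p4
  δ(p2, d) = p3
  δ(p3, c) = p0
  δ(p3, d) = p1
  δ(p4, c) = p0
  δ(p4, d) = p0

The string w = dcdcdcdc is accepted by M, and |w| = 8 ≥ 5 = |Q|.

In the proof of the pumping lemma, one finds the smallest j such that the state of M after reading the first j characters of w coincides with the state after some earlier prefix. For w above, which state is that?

p0

State sequence: p0 -d-> p4 -c-> p0 -d-> p4 -c-> p0 -d-> p4 -c-> p0 -d-> p4 -c-> p0
First repeat at step 2: p0 was already visited.

The earliest repeat is at step j = 2: M is in p0, which it already visited at step i = 0.
With |Q| = 5, pigeonhole forces a state repeat no later than step 5; the substring read between the first and second visits to that state can be pumped.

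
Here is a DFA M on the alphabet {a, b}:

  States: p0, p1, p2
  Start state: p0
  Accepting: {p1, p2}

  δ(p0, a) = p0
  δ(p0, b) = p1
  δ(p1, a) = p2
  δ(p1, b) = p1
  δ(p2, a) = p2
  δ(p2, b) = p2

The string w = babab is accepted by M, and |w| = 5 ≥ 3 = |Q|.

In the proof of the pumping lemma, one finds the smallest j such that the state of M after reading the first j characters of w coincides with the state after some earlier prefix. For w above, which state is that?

p2

Run of M on w = b a b a b:
  step 0: p0  (start)
  step 1: p1  (read b: p0→p1)
  step 2: p2  (read a: p1→p2)
  step 3: p2  (read b: p2→p2)   ← first repeat (p2 seen earlier)
  step 4: p2  (read a: p2→p2)
  step 5: p2  (read b: p2→p2)

The earliest repeat is at step j = 3: M is in p2, which it already visited at step i = 2.
The DFA has 3 states, so the proof of the pumping lemma guarantees a repeated state among the first 3+1 visited; the segment between the two visits is the pumpable y.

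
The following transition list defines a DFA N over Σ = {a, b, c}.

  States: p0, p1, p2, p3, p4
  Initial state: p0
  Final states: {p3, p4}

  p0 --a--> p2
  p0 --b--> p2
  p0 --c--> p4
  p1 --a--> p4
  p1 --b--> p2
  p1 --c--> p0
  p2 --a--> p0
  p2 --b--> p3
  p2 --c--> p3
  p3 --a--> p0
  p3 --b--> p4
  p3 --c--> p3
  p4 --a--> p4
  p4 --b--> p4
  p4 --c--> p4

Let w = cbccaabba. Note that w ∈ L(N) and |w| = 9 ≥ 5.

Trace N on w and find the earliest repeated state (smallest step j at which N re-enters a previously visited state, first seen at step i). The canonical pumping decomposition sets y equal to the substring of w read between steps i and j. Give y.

Run of N on w = c b c c a a b b a:
  step 0: p0  (start)
  step 1: p4  (read c: p0→p4)
  step 2: p4  (read b: p4→p4)   ← first repeat (p4 seen earlier)
  step 3: p4  (read c: p4→p4)
  step 4: p4  (read c: p4→p4)
  step 5: p4  (read a: p4→p4)
  step 6: p4  (read a: p4→p4)
  step 7: p4  (read b: p4→p4)
  step 8: p4  (read b: p4→p4)
  step 9: p4  (read a: p4→p4)

So i = 1, j = 2, giving x = w[0:1] = c, y = w[1:2] = b, z = w[2:9] = ccaabba.
Check: |xy| = 2 ≤ 5 and |y| = 1 ≥ 1. Reading y takes N from p4 back to p4, so every xyⁱz is accepted.

b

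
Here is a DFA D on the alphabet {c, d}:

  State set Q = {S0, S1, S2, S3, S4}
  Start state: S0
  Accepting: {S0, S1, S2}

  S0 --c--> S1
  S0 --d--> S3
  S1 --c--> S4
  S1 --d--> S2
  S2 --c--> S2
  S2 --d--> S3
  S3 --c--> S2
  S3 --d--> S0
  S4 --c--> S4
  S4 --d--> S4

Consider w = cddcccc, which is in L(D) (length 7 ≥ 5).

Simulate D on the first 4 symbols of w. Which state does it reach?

State sequence: S0 -c-> S1 -d-> S2 -d-> S3 -c-> S2

After reading 4 characters, D is in state S2.
(This kind of state-tracing is the core of the pumping-lemma construction: with 5 states, pigeonhole forces a repeat within the first 5 steps.)

S2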